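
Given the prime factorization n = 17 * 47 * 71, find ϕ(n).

51520

φ(56729) = 56729 · (1 − 1/17) · (1 − 1/47) · (1 − 1/71)
       = 56729 · 51520/56729 = 51520.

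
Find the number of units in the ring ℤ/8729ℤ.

7056

First factor: 8729 = 7 · 29 · 43.
φ(7) = 7 − 1 = 6.
φ(29) = 29 − 1 = 28.
φ(43) = 43 − 1 = 42.
Since φ is multiplicative, φ(8729) = 6 · 28 · 42 = 7056.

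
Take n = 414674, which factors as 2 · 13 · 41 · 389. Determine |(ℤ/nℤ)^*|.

φ(2) = 2 − 1 = 1.
φ(13) = 13 − 1 = 12.
φ(41) = 41 − 1 = 40.
φ(389) = 389 − 1 = 388.
φ(414674) = 1 × 12 × 40 × 388 = 186240.

186240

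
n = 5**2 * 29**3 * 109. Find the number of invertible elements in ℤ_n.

φ(66460025) = 66460025 · (1 − 1/5) · (1 − 1/29) · (1 − 1/109)
       = 66460025 · 12096/15805 = 50863680.

50863680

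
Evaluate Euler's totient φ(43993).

40320

Prime factorization: 43993 = 29 · 37 · 41.
φ(43993) = 43993 · (1 − 1/29) · (1 − 1/37) · (1 − 1/41)
       = 43993 · 40320/43993 = 40320.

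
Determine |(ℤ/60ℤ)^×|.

16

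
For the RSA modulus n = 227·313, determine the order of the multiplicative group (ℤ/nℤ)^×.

70512

φ(n) = (p − 1)(q − 1) = (227−1)(313−1) = 226·312 = 70512.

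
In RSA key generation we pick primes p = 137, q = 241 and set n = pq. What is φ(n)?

φ(33017) = 33017 · (1 − 1/137) · (1 − 1/241)
       = 33017 · 32640/33017 = 32640.

32640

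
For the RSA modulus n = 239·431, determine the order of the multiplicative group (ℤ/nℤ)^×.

102340

φ(239) = 239 − 1 = 238.
φ(431) = 431 − 1 = 430.
φ(103009) = 238 × 430 = 102340.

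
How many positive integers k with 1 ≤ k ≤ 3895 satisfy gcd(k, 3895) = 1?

Prime factorization: 3895 = 5 · 19 · 41.
φ(5) = 5 − 1 = 4.
φ(19) = 19 − 1 = 18.
φ(41) = 41 − 1 = 40.
Since φ is multiplicative, φ(3895) = 4 · 18 · 40 = 2880.

2880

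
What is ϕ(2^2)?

φ(4) = 4 · (1 − 1/2)
       = 4 · 1/2 = 2.

2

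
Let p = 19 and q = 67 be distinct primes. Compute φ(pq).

φ(pq) = (p−1)(q−1) = 18 · 66 = 1188.

1188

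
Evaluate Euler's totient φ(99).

99 = 3**2 × 11.
φ(99) = 99 · (1 − 1/3) · (1 − 1/11)
       = 99 · 20/33 = 60.

60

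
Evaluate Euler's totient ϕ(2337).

Prime factorization: 2337 = 3 · 19 · 41.
φ(2337) = 2337 · (1 − 1/3) · (1 − 1/19) · (1 − 1/41)
       = 2337 · 1440/2337 = 1440.

1440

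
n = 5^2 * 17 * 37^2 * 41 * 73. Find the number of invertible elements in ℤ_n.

1227571200

φ(1741402225) = 1741402225 · (1 − 1/5) · (1 − 1/17) · (1 − 1/37) · (1 − 1/41) · (1 − 1/73)
       = 1741402225 · 6635520/9412985 = 1227571200.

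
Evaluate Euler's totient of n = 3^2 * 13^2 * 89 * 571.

φ(3^2) = 3^1·(3−1) = 3·2 = 6.
φ(13^2) = 13^1·(13−1) = 13·12 = 156.
φ(89) = 89 − 1 = 88.
φ(571) = 571 − 1 = 570.
Since φ is multiplicative, φ(77295699) = 6 · 156 · 88 · 570 = 46949760.

46949760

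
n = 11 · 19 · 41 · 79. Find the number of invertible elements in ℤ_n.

φ(11) = 11 − 1 = 10.
φ(19) = 19 − 1 = 18.
φ(41) = 41 − 1 = 40.
φ(79) = 79 − 1 = 78.
φ(676951) = 10 × 18 × 40 × 78 = 561600.

561600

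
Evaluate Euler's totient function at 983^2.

965306

φ(966289) = 966289 · (1 − 1/983)
       = 966289 · 982/983 = 965306.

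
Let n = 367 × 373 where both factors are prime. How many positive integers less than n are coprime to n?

φ(n) = (p − 1)(q − 1) = (367−1)(373−1) = 366·372 = 136152.

136152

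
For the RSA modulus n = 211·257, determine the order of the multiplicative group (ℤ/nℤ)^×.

φ(pq) = (p−1)(q−1) = 210 · 256 = 53760.

53760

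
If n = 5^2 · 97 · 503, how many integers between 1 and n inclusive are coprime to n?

963840

φ(1219775) = 1219775 · (1 − 1/5) · (1 − 1/97) · (1 − 1/503)
       = 1219775 · 192768/243955 = 963840.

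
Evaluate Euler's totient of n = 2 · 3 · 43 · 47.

φ(12126) = 12126 · (1 − 1/2) · (1 − 1/3) · (1 − 1/43) · (1 − 1/47)
       = 12126 · 3864/12126 = 3864.

3864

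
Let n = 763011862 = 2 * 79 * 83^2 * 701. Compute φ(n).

φ(2) = 2 − 1 = 1.
φ(79) = 79 − 1 = 78.
φ(83^2) = 83^2 − 83^1 = 6889 − 83 = 6806.
φ(701) = 701 − 1 = 700.
Multiply: 1 · 78 · 6806 · 700 = 371607600.

371607600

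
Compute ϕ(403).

Factor 403: 403 = 13 · 31.
φ(13) = 13 − 1 = 12.
φ(31) = 31 − 1 = 30.
Since φ is multiplicative, φ(403) = 12 · 30 = 360.

360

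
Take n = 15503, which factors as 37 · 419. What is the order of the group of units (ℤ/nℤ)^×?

φ(15503) = 15503 · (1 − 1/37) · (1 − 1/419)
       = 15503 · 15048/15503 = 15048.

15048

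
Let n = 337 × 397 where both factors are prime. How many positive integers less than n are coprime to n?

φ(n) = (p − 1)(q − 1) = (337−1)(397−1) = 336·396 = 133056.

133056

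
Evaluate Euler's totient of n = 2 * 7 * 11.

φ(2) = 2 − 1 = 1.
φ(7) = 7 − 1 = 6.
φ(11) = 11 − 1 = 10.
Multiply: 1 · 6 · 10 = 60.

60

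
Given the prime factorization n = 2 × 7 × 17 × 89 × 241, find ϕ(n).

φ(5104862) = 5104862 · (1 − 1/2) · (1 − 1/7) · (1 − 1/17) · (1 − 1/89) · (1 − 1/241)
       = 5104862 · 2027520/5104862 = 2027520.

2027520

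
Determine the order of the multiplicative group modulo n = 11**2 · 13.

1320

φ(1573) = 1573 · (1 − 1/11) · (1 − 1/13)
       = 1573 · 120/143 = 1320.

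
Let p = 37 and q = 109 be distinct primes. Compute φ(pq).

3888

For distinct primes, φ(pq) = (p−1)(q−1) = 36 × 108 = 3888.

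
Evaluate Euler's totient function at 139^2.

19182

φ(19321) = 19321 · (1 − 1/139)
       = 19321 · 138/139 = 19182.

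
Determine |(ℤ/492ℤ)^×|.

Prime factorization: 492 = 2^2 · 3 · 41.
φ(492) = 492 · (1 − 1/2) · (1 − 1/3) · (1 − 1/41)
       = 492 · 80/246 = 160.

160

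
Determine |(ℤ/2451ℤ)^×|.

1512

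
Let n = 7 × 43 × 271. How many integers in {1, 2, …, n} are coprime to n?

68040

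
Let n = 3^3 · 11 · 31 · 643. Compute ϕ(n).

3466800

φ(3^3) = 3^2·(3−1) = 9·2 = 18.
φ(11) = 11 − 1 = 10.
φ(31) = 31 − 1 = 30.
φ(643) = 643 − 1 = 642.
Since φ is multiplicative, φ(5920101) = 18 · 10 · 30 · 642 = 3466800.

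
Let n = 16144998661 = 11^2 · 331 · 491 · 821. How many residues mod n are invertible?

14585340000

φ(16144998661) = 16144998661 · (1 − 1/11) · (1 − 1/331) · (1 − 1/491) · (1 − 1/821)
       = 16144998661 · 1325940000/1467727151 = 14585340000.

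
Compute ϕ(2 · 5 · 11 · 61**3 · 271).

φ(2) = 2 − 1 = 1.
φ(5) = 5 − 1 = 4.
φ(11) = 11 − 1 = 10.
φ(61^3) = 61^2·(61−1) = 3721·60 = 223260.
φ(271) = 271 − 1 = 270.
Multiply: 1 · 4 · 10 · 223260 · 270 = 2411208000.

2411208000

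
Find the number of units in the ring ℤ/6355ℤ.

6355 = 5 × 31 × 41.
φ(6355) = 6355 · (1 − 1/5) · (1 − 1/31) · (1 − 1/41)
       = 6355 · 4800/6355 = 4800.

4800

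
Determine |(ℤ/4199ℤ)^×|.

3456

First factor: 4199 = 13 * 17 * 19.
φ(13) = 13 − 1 = 12.
φ(17) = 17 − 1 = 16.
φ(19) = 19 − 1 = 18.
Multiply: 12 · 16 · 18 = 3456.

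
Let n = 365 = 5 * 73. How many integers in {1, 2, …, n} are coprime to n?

φ(5) = 5 − 1 = 4.
φ(73) = 73 − 1 = 72.
Since φ is multiplicative, φ(365) = 4 · 72 = 288.

288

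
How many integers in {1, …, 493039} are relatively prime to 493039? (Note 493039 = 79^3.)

φ(79^3) = 79^3 − 79^2 = 493039 − 6241 = 486798.

486798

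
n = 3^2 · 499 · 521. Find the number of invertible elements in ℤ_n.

1553760

φ(2339811) = 2339811 · (1 − 1/3) · (1 − 1/499) · (1 − 1/521)
       = 2339811 · 517920/779937 = 1553760.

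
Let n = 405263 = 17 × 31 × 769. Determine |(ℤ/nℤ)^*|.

φ(17) = 17 − 1 = 16.
φ(31) = 31 − 1 = 30.
φ(769) = 769 − 1 = 768.
Since φ is multiplicative, φ(405263) = 16 · 30 · 768 = 368640.

368640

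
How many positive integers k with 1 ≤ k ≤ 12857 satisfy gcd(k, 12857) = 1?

11088

Factor 12857: 12857 = 13 × 23 × 43.
φ(12857) = 12857 · (1 − 1/13) · (1 − 1/23) · (1 − 1/43)
       = 12857 · 11088/12857 = 11088.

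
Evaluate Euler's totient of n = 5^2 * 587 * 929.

10876160

φ(13633075) = 13633075 · (1 − 1/5) · (1 − 1/587) · (1 − 1/929)
       = 13633075 · 2175232/2726615 = 10876160.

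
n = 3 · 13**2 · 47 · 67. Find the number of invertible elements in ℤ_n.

947232

φ(1596543) = 1596543 · (1 − 1/3) · (1 − 1/13) · (1 − 1/47) · (1 − 1/67)
       = 1596543 · 72864/122811 = 947232.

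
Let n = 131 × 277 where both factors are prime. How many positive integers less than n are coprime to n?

φ(36287) = 36287 · (1 − 1/131) · (1 − 1/277)
       = 36287 · 35880/36287 = 35880.

35880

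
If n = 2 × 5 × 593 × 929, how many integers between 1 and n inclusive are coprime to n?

φ(5508970) = 5508970 · (1 − 1/2) · (1 − 1/5) · (1 − 1/593) · (1 − 1/929)
       = 5508970 · 2197504/5508970 = 2197504.

2197504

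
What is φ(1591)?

Prime factorization: 1591 = 37 * 43.
φ(1591) = 1591 · (1 − 1/37) · (1 − 1/43)
       = 1591 · 1512/1591 = 1512.

1512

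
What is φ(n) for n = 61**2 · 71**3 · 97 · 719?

φ(61^2) = 61^1·(61−1) = 61·60 = 3660.
φ(71^3) = 71^2·(71−1) = 5041·70 = 352870.
φ(97) = 97 − 1 = 96.
φ(719) = 719 − 1 = 718.
Since φ is multiplicative, φ(92882808954433) = 3660 · 352870 · 96 · 718 = 89020801497600.

89020801497600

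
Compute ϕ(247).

Factor 247: 247 = 13 × 19.
φ(13) = 13 − 1 = 12.
φ(19) = 19 − 1 = 18.
Multiply: 12 · 18 = 216.

216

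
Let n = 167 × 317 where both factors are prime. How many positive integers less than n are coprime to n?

For distinct primes, φ(pq) = (p−1)(q−1) = 166 × 316 = 52456.

52456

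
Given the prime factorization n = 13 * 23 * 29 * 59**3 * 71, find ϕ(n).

φ(126439732939) = 126439732939 · (1 − 1/13) · (1 − 1/23) · (1 − 1/29) · (1 − 1/59) · (1 − 1/71)
       = 126439732939 · 30011520/36322819 = 104470101120.

104470101120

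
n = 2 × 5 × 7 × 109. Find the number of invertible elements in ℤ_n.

φ(7630) = 7630 · (1 − 1/2) · (1 − 1/5) · (1 − 1/7) · (1 − 1/109)
       = 7630 · 2592/7630 = 2592.

2592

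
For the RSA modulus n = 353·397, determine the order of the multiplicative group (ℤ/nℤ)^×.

φ(140141) = 140141 · (1 − 1/353) · (1 − 1/397)
       = 140141 · 139392/140141 = 139392.

139392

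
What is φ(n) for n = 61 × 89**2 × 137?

63909120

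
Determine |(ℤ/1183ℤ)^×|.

936

First factor: 1183 = 7 · 13^2.
φ(7) = 7 − 1 = 6.
φ(13^2) = 13^2 − 13^1 = 169 − 13 = 156.
Multiply: 6 · 156 = 936.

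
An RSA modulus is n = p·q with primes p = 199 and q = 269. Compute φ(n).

53064

φ(n) = (p − 1)(q − 1) = (199−1)(269−1) = 198·268 = 53064.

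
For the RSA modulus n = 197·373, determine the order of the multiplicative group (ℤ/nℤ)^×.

φ(n) = (p − 1)(q − 1) = (197−1)(373−1) = 196·372 = 72912.

72912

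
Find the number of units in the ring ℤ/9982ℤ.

3960

Prime factorization: 9982 = 2 · 7 · 23 · 31.
φ(9982) = 9982 · (1 − 1/2) · (1 − 1/7) · (1 − 1/23) · (1 − 1/31)
       = 9982 · 3960/9982 = 3960.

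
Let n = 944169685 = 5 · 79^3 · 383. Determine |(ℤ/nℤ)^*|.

743827344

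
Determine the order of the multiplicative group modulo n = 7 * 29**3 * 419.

59058384

φ(71532937) = 71532937 · (1 − 1/7) · (1 − 1/29) · (1 − 1/419)
       = 71532937 · 70224/85057 = 59058384.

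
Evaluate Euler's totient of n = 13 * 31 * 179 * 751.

48060000

φ(13) = 13 − 1 = 12.
φ(31) = 31 − 1 = 30.
φ(179) = 179 − 1 = 178.
φ(751) = 751 − 1 = 750.
Multiply: 12 · 30 · 178 · 750 = 48060000.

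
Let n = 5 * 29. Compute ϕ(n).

φ(145) = 145 · (1 − 1/5) · (1 − 1/29)
       = 145 · 112/145 = 112.

112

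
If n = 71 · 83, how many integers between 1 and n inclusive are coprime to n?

φ(5893) = 5893 · (1 − 1/71) · (1 − 1/83)
       = 5893 · 5740/5893 = 5740.

5740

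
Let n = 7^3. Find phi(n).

φ(7^3) = 7^2·(7−1) = 49·6 = 294.

294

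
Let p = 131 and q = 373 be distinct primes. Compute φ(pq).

48360

φ(48863) = 48863 · (1 − 1/131) · (1 − 1/373)
       = 48863 · 48360/48863 = 48360.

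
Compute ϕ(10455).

5120

Factor 10455: 10455 = 3 · 5 · 17 · 41.
φ(10455) = 10455 · (1 − 1/3) · (1 − 1/5) · (1 − 1/17) · (1 − 1/41)
       = 10455 · 5120/10455 = 5120.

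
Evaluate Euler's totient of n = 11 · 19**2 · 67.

225720

φ(11) = 11 − 1 = 10.
φ(19^2) = 19^2 − 19^1 = 361 − 19 = 342.
φ(67) = 67 − 1 = 66.
φ(266057) = 10 × 342 × 66 = 225720.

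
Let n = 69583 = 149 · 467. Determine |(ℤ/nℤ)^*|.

68968

φ(69583) = 69583 · (1 − 1/149) · (1 − 1/467)
       = 69583 · 68968/69583 = 68968.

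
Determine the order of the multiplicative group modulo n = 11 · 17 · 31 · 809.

3878400

φ(11) = 11 − 1 = 10.
φ(17) = 17 − 1 = 16.
φ(31) = 31 − 1 = 30.
φ(809) = 809 − 1 = 808.
φ(4689773) = 10 × 16 × 30 × 808 = 3878400.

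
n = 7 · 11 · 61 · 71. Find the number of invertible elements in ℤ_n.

252000

φ(333487) = 333487 · (1 − 1/7) · (1 − 1/11) · (1 − 1/61) · (1 − 1/71)
       = 333487 · 252000/333487 = 252000.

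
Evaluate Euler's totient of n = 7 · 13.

72

φ(91) = 91 · (1 − 1/7) · (1 − 1/13)
       = 91 · 72/91 = 72.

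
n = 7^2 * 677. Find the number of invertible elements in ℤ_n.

28392

φ(7^2) = 7^2 − 7^1 = 49 − 7 = 42.
φ(677) = 677 − 1 = 676.
φ(33173) = 42 × 676 = 28392.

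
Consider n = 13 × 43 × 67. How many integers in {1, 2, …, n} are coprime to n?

33264

φ(13) = 13 − 1 = 12.
φ(43) = 43 − 1 = 42.
φ(67) = 67 − 1 = 66.
φ(37453) = 12 × 42 × 66 = 33264.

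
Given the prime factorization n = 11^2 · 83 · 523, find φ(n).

φ(11^2) = 11^2 − 11^1 = 121 − 11 = 110.
φ(83) = 83 − 1 = 82.
φ(523) = 523 − 1 = 522.
Multiply: 110 · 82 · 522 = 4708440.

4708440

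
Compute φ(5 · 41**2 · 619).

4054080

φ(5202695) = 5202695 · (1 − 1/5) · (1 − 1/41) · (1 − 1/619)
       = 5202695 · 98880/126895 = 4054080.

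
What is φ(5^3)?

φ(5^3) = 5^2·(5−1) = 25·4 = 100.

100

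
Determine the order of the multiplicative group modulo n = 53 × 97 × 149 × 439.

323601408

φ(53) = 53 − 1 = 52.
φ(97) = 97 − 1 = 96.
φ(149) = 149 − 1 = 148.
φ(439) = 439 − 1 = 438.
Multiply: 52 · 96 · 148 · 438 = 323601408.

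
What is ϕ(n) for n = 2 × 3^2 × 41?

240

φ(738) = 738 · (1 − 1/2) · (1 − 1/3) · (1 − 1/41)
       = 738 · 80/246 = 240.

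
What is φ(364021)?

266112

Prime factorization: 364021 = 7^2 × 17 × 19 × 23.
φ(364021) = 364021 · (1 − 1/7) · (1 − 1/17) · (1 − 1/19) · (1 − 1/23)
       = 364021 · 38016/52003 = 266112.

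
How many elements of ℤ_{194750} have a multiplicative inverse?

First factor: 194750 = 2 · 5^3 · 19 · 41.
φ(194750) = 194750 · (1 − 1/2) · (1 − 1/5) · (1 − 1/19) · (1 − 1/41)
       = 194750 · 2880/7790 = 72000.

72000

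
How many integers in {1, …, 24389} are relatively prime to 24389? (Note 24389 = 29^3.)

φ(29^3) = 29^2·(29−1) = 841·28 = 23548.

23548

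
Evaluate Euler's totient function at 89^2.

φ(7921) = 7921 · (1 − 1/89)
       = 7921 · 88/89 = 7832.

7832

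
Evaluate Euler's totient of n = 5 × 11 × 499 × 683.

13585440

φ(18744935) = 18744935 · (1 − 1/5) · (1 − 1/11) · (1 − 1/499) · (1 − 1/683)
       = 18744935 · 13585440/18744935 = 13585440.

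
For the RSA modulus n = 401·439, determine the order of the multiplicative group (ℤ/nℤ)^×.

175200

φ(n) = (p − 1)(q − 1) = (401−1)(439−1) = 400·438 = 175200.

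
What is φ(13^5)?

φ(371293) = 371293 · (1 − 1/13)
       = 371293 · 12/13 = 342732.

342732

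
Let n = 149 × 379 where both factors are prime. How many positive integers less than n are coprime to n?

φ(149) = 149 − 1 = 148.
φ(379) = 379 − 1 = 378.
Multiply: 148 · 378 = 55944.

55944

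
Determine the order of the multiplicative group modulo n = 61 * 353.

21120

φ(21533) = 21533 · (1 − 1/61) · (1 − 1/353)
       = 21533 · 21120/21533 = 21120.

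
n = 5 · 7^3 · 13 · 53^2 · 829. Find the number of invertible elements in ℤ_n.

φ(51917496995) = 51917496995 · (1 − 1/5) · (1 − 1/7) · (1 − 1/13) · (1 − 1/53) · (1 − 1/829)
       = 51917496995 · 12400128/19991335 = 32203132416.

32203132416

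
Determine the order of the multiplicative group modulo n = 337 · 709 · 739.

175561344

φ(337) = 337 − 1 = 336.
φ(709) = 709 − 1 = 708.
φ(739) = 739 − 1 = 738.
φ(176571487) = 336 × 708 × 738 = 175561344.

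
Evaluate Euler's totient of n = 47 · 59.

φ(47) = 47 − 1 = 46.
φ(59) = 59 − 1 = 58.
φ(2773) = 46 × 58 = 2668.

2668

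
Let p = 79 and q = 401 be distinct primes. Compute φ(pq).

For distinct primes, φ(pq) = (p−1)(q−1) = 78 × 400 = 31200.

31200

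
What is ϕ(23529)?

13200

First factor: 23529 = 3 · 11 · 23 · 31.
φ(3) = 3 − 1 = 2.
φ(11) = 11 − 1 = 10.
φ(23) = 23 − 1 = 22.
φ(31) = 31 − 1 = 30.
φ(23529) = 2 × 10 × 22 × 30 = 13200.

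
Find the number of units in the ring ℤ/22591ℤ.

First factor: 22591 = 19 * 29 * 41.
φ(19) = 19 − 1 = 18.
φ(29) = 29 − 1 = 28.
φ(41) = 41 − 1 = 40.
φ(22591) = 18 × 28 × 40 = 20160.

20160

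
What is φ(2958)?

896

2958 = 2 × 3 × 17 × 29.
φ(2) = 2 − 1 = 1.
φ(3) = 3 − 1 = 2.
φ(17) = 17 − 1 = 16.
φ(29) = 29 − 1 = 28.
Multiply: 1 · 2 · 16 · 28 = 896.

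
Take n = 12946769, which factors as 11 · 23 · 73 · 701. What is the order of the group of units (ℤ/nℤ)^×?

φ(11) = 11 − 1 = 10.
φ(23) = 23 − 1 = 22.
φ(73) = 73 − 1 = 72.
φ(701) = 701 − 1 = 700.
φ(12946769) = 10 × 22 × 72 × 700 = 11088000.

11088000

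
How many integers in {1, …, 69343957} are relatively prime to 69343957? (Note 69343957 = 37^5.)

67469796

φ(69343957) = 69343957 · (1 − 1/37)
       = 69343957 · 36/37 = 67469796.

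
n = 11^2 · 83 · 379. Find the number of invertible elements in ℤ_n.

φ(11^2) = 11^1·(11−1) = 11·10 = 110.
φ(83) = 83 − 1 = 82.
φ(379) = 379 − 1 = 378.
Since φ is multiplicative, φ(3806297) = 110 · 82 · 378 = 3409560.

3409560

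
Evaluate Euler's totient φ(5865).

2816

Prime factorization: 5865 = 3 · 5 · 17 · 23.
φ(3) = 3 − 1 = 2.
φ(5) = 5 − 1 = 4.
φ(17) = 17 − 1 = 16.
φ(23) = 23 − 1 = 22.
Multiply: 2 · 4 · 16 · 22 = 2816.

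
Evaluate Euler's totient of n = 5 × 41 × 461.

73600

φ(94505) = 94505 · (1 − 1/5) · (1 − 1/41) · (1 − 1/461)
       = 94505 · 73600/94505 = 73600.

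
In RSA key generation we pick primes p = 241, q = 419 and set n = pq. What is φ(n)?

100320

φ(pq) = (p−1)(q−1) = 240 · 418 = 100320.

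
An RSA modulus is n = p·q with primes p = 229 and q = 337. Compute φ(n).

76608

φ(n) = (p − 1)(q − 1) = (229−1)(337−1) = 228·336 = 76608.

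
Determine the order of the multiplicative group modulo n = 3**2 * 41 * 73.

φ(3^2) = 3^1·(3−1) = 3·2 = 6.
φ(41) = 41 − 1 = 40.
φ(73) = 73 − 1 = 72.
Since φ is multiplicative, φ(26937) = 6 · 40 · 72 = 17280.

17280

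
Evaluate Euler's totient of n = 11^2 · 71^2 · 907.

495310200

φ(11^2) = 11^1·(11−1) = 11·10 = 110.
φ(71^2) = 71^2 − 71^1 = 5041 − 71 = 4970.
φ(907) = 907 − 1 = 906.
Multiply: 110 · 4970 · 906 = 495310200.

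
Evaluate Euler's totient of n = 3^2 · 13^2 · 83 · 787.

φ(3^2) = 3^2 − 3^1 = 9 − 3 = 6.
φ(13^2) = 13^1·(13−1) = 13·12 = 156.
φ(83) = 83 − 1 = 82.
φ(787) = 787 − 1 = 786.
Since φ is multiplicative, φ(99353241) = 6 · 156 · 82 · 786 = 60327072.

60327072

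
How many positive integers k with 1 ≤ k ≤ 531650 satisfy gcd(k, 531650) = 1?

176400

First factor: 531650 = 2 × 5**2 × 7**3 × 31.
φ(531650) = 531650 · (1 − 1/2) · (1 − 1/5) · (1 − 1/7) · (1 − 1/31)
       = 531650 · 720/2170 = 176400.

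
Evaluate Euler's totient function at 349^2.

φ(349^2) = 349^1·(349−1) = 349·348 = 121452.

121452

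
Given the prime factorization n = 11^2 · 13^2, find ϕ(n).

φ(11^2) = 11^1·(11−1) = 11·10 = 110.
φ(13^2) = 13^1·(13−1) = 13·12 = 156.
Since φ is multiplicative, φ(20449) = 110 · 156 = 17160.

17160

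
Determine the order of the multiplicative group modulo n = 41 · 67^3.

φ(12331283) = 12331283 · (1 − 1/41) · (1 − 1/67)
       = 12331283 · 2640/2747 = 11850960.

11850960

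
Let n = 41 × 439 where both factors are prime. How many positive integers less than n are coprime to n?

For distinct primes, φ(pq) = (p−1)(q−1) = 40 × 438 = 17520.

17520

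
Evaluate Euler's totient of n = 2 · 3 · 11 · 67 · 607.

φ(2) = 2 − 1 = 1.
φ(3) = 3 − 1 = 2.
φ(11) = 11 − 1 = 10.
φ(67) = 67 − 1 = 66.
φ(607) = 607 − 1 = 606.
Since φ is multiplicative, φ(2684154) = 1 · 2 · 10 · 66 · 606 = 799920.

799920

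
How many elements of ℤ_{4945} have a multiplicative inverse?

3696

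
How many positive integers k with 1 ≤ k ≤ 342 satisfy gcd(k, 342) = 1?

108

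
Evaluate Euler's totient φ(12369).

6480

Prime factorization: 12369 = 3 · 7 · 19 · 31.
φ(3) = 3 − 1 = 2.
φ(7) = 7 − 1 = 6.
φ(19) = 19 − 1 = 18.
φ(31) = 31 − 1 = 30.
Multiply: 2 · 6 · 18 · 30 = 6480.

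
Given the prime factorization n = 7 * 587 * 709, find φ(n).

2489328

φ(2913281) = 2913281 · (1 − 1/7) · (1 − 1/587) · (1 − 1/709)
       = 2913281 · 2489328/2913281 = 2489328.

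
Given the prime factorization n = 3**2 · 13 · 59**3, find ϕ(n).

φ(24029343) = 24029343 · (1 − 1/3) · (1 − 1/13) · (1 − 1/59)
       = 24029343 · 1392/2301 = 14536656.

14536656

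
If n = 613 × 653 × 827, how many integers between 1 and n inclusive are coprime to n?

φ(613) = 613 − 1 = 612.
φ(653) = 653 − 1 = 652.
φ(827) = 827 − 1 = 826.
Since φ is multiplicative, φ(331039003) = 612 · 652 · 826 = 329593824.

329593824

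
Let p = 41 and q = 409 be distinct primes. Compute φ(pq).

16320

For distinct primes, φ(pq) = (p−1)(q−1) = 40 × 408 = 16320.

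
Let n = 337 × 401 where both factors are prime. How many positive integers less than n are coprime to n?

φ(337) = 337 − 1 = 336.
φ(401) = 401 − 1 = 400.
φ(135137) = 336 × 400 = 134400.

134400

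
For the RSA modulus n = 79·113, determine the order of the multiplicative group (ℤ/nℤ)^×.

8736

φ(n) = (p − 1)(q − 1) = (79−1)(113−1) = 78·112 = 8736.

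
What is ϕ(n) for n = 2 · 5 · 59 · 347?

φ(2) = 2 − 1 = 1.
φ(5) = 5 − 1 = 4.
φ(59) = 59 − 1 = 58.
φ(347) = 347 − 1 = 346.
φ(204730) = 1 × 4 × 58 × 346 = 80272.

80272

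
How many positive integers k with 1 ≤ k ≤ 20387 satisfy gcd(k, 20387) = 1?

Factor 20387: 20387 = 19 · 29 · 37.
φ(20387) = 20387 · (1 − 1/19) · (1 − 1/29) · (1 − 1/37)
       = 20387 · 18144/20387 = 18144.

18144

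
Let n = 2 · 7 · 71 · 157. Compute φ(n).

65520

φ(2) = 2 − 1 = 1.
φ(7) = 7 − 1 = 6.
φ(71) = 71 − 1 = 70.
φ(157) = 157 − 1 = 156.
Since φ is multiplicative, φ(156058) = 1 · 6 · 70 · 156 = 65520.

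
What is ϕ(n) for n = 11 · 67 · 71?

φ(52327) = 52327 · (1 − 1/11) · (1 − 1/67) · (1 − 1/71)
       = 52327 · 46200/52327 = 46200.

46200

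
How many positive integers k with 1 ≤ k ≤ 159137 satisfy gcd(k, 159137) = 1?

126720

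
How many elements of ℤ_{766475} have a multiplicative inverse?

554400

766475 = 5**2 · 23 · 31 · 43.
φ(766475) = 766475 · (1 − 1/5) · (1 − 1/23) · (1 − 1/31) · (1 − 1/43)
       = 766475 · 110880/153295 = 554400.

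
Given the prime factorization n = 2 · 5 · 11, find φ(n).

40

φ(110) = 110 · (1 − 1/2) · (1 − 1/5) · (1 − 1/11)
       = 110 · 40/110 = 40.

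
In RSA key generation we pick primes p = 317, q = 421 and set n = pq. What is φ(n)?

132720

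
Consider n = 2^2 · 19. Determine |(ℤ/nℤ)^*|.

φ(2^2) = 2^2 − 2^1 = 4 − 2 = 2.
φ(19) = 19 − 1 = 18.
Since φ is multiplicative, φ(76) = 2 · 18 = 36.

36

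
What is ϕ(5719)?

4536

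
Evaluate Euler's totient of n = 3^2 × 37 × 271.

φ(3^2) = 3^2 − 3^1 = 9 − 3 = 6.
φ(37) = 37 − 1 = 36.
φ(271) = 271 − 1 = 270.
Multiply: 6 · 36 · 270 = 58320.

58320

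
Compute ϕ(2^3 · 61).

φ(488) = 488 · (1 − 1/2) · (1 − 1/61)
       = 488 · 60/122 = 240.

240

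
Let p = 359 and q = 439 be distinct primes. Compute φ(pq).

156804

For distinct primes, φ(pq) = (p−1)(q−1) = 358 × 438 = 156804.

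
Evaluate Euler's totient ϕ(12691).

10584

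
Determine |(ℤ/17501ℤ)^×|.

Factor 17501: 17501 = 11 · 37 · 43.
φ(11) = 11 − 1 = 10.
φ(37) = 37 − 1 = 36.
φ(43) = 43 − 1 = 42.
Multiply: 10 · 36 · 42 = 15120.

15120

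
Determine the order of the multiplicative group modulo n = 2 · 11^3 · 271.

φ(721402) = 721402 · (1 − 1/2) · (1 − 1/11) · (1 − 1/271)
       = 721402 · 2700/5962 = 326700.

326700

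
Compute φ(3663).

2160

Factor 3663: 3663 = 3**2 · 11 · 37.
φ(3^2) = 3^1·(3−1) = 3·2 = 6.
φ(11) = 11 − 1 = 10.
φ(37) = 37 − 1 = 36.
φ(3663) = 6 × 10 × 36 = 2160.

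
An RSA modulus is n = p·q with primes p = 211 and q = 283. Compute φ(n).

59220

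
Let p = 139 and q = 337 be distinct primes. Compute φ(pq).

φ(pq) = (p−1)(q−1) = 138 · 336 = 46368.

46368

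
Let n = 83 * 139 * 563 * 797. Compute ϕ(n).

φ(83) = 83 − 1 = 82.
φ(139) = 139 − 1 = 138.
φ(563) = 563 − 1 = 562.
φ(797) = 797 − 1 = 796.
Multiply: 82 · 138 · 562 · 796 = 5062235232.

5062235232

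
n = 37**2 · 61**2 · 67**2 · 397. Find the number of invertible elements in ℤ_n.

8536881133440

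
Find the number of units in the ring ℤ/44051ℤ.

35280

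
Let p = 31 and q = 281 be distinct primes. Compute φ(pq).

φ(31) = 31 − 1 = 30.
φ(281) = 281 − 1 = 280.
Since φ is multiplicative, φ(8711) = 30 · 280 = 8400.

8400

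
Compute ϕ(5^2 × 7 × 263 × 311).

φ(5^2) = 5^1·(5−1) = 5·4 = 20.
φ(7) = 7 − 1 = 6.
φ(263) = 263 − 1 = 262.
φ(311) = 311 − 1 = 310.
φ(14313775) = 20 × 6 × 262 × 310 = 9746400.

9746400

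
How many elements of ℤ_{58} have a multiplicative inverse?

58 = 2 * 29.
φ(58) = 58 · (1 − 1/2) · (1 − 1/29)
       = 58 · 28/58 = 28.

28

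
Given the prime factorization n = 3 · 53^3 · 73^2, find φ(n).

1535466816

φ(2380096599) = 2380096599 · (1 − 1/3) · (1 − 1/53) · (1 − 1/73)
       = 2380096599 · 7488/11607 = 1535466816.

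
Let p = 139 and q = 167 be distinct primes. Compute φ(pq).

φ(139) = 139 − 1 = 138.
φ(167) = 167 − 1 = 166.
Multiply: 138 · 166 = 22908.

22908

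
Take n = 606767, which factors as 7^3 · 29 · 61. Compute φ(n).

φ(606767) = 606767 · (1 − 1/7) · (1 − 1/29) · (1 − 1/61)
       = 606767 · 10080/12383 = 493920.

493920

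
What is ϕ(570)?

Prime factorization: 570 = 2 · 3 · 5 · 19.
φ(2) = 2 − 1 = 1.
φ(3) = 3 − 1 = 2.
φ(5) = 5 − 1 = 4.
φ(19) = 19 − 1 = 18.
φ(570) = 1 × 2 × 4 × 18 = 144.

144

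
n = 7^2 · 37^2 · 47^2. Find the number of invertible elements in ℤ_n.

φ(148181929) = 148181929 · (1 − 1/7) · (1 − 1/37) · (1 − 1/47)
       = 148181929 · 9936/12173 = 120950928.

120950928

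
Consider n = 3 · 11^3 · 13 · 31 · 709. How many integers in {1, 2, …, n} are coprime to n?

616809600

φ(3) = 3 − 1 = 2.
φ(11^3) = 11^2·(11−1) = 121·10 = 1210.
φ(13) = 13 − 1 = 12.
φ(31) = 31 − 1 = 30.
φ(709) = 709 − 1 = 708.
Multiply: 2 · 1210 · 12 · 30 · 708 = 616809600.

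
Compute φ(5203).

4620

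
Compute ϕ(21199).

21199 = 17 · 29 · 43.
φ(17) = 17 − 1 = 16.
φ(29) = 29 − 1 = 28.
φ(43) = 43 − 1 = 42.
φ(21199) = 16 × 28 × 42 = 18816.

18816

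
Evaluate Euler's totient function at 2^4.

φ(16) = 16 · (1 − 1/2)
       = 16 · 1/2 = 8.

8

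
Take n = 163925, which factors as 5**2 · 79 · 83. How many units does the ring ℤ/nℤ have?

φ(163925) = 163925 · (1 − 1/5) · (1 − 1/79) · (1 − 1/83)
       = 163925 · 25584/32785 = 127920.

127920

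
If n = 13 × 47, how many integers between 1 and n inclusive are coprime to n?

552

φ(13) = 13 − 1 = 12.
φ(47) = 47 − 1 = 46.
φ(611) = 12 × 46 = 552.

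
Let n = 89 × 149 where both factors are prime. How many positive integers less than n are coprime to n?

13024

φ(pq) = (p−1)(q−1) = 88 · 148 = 13024.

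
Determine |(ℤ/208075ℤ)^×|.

First factor: 208075 = 5^2 × 7 × 29 × 41.
φ(5^2) = 5^2 − 5^1 = 25 − 5 = 20.
φ(7) = 7 − 1 = 6.
φ(29) = 29 − 1 = 28.
φ(41) = 41 − 1 = 40.
Multiply: 20 · 6 · 28 · 40 = 134400.

134400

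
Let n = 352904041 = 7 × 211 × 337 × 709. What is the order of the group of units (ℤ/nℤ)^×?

φ(7) = 7 − 1 = 6.
φ(211) = 211 − 1 = 210.
φ(337) = 337 − 1 = 336.
φ(709) = 709 − 1 = 708.
Since φ is multiplicative, φ(352904041) = 6 · 210 · 336 · 708 = 299738880.

299738880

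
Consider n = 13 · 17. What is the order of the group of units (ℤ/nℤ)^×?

φ(13) = 13 − 1 = 12.
φ(17) = 17 − 1 = 16.
Multiply: 12 · 16 = 192.

192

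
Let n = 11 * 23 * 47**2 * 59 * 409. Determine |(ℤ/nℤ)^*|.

φ(13486260887) = 13486260887 · (1 − 1/11) · (1 − 1/23) · (1 − 1/47) · (1 − 1/59) · (1 − 1/409)
       = 13486260887 · 239479680/286941721 = 11255544960.

11255544960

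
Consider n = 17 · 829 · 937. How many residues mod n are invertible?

12400128

φ(17) = 17 − 1 = 16.
φ(829) = 829 − 1 = 828.
φ(937) = 937 − 1 = 936.
φ(13205141) = 16 × 828 × 936 = 12400128.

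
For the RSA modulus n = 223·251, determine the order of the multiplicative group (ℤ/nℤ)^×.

55500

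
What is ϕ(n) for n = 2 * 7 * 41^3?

403440

φ(964894) = 964894 · (1 − 1/2) · (1 − 1/7) · (1 − 1/41)
       = 964894 · 240/574 = 403440.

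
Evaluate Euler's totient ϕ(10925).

7920

10925 = 5^2 × 19 × 23.
φ(5^2) = 5^1·(5−1) = 5·4 = 20.
φ(19) = 19 − 1 = 18.
φ(23) = 23 − 1 = 22.
φ(10925) = 20 × 18 × 22 = 7920.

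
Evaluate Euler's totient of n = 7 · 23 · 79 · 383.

φ(7) = 7 − 1 = 6.
φ(23) = 23 − 1 = 22.
φ(79) = 79 − 1 = 78.
φ(383) = 383 − 1 = 382.
Since φ is multiplicative, φ(4871377) = 6 · 22 · 78 · 382 = 3933072.

3933072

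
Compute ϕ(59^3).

φ(59^3) = 59^2·(59−1) = 3481·58 = 201898.

201898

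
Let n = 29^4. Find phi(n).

682892

φ(29^4) = 29^4 − 29^3 = 707281 − 24389 = 682892.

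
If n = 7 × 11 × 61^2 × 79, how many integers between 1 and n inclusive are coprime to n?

φ(7) = 7 − 1 = 6.
φ(11) = 11 − 1 = 10.
φ(61^2) = 61^1·(61−1) = 61·60 = 3660.
φ(79) = 79 − 1 = 78.
Multiply: 6 · 10 · 3660 · 78 = 17128800.

17128800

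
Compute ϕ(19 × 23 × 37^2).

φ(19) = 19 − 1 = 18.
φ(23) = 23 − 1 = 22.
φ(37^2) = 37^2 − 37^1 = 1369 − 37 = 1332.
φ(598253) = 18 × 22 × 1332 = 527472.

527472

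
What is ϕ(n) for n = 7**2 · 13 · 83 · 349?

φ(7^2) = 7^2 − 7^1 = 49 − 7 = 42.
φ(13) = 13 − 1 = 12.
φ(83) = 83 − 1 = 82.
φ(349) = 349 − 1 = 348.
Since φ is multiplicative, φ(18451979) = 42 · 12 · 82 · 348 = 14382144.

14382144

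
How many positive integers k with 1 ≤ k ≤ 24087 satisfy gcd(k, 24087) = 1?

24087 = 3 · 7 · 31 · 37.
φ(24087) = 24087 · (1 − 1/3) · (1 − 1/7) · (1 − 1/31) · (1 − 1/37)
       = 24087 · 12960/24087 = 12960.

12960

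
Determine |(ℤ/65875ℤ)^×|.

First factor: 65875 = 5**3 * 17 * 31.
φ(5^3) = 5^2·(5−1) = 25·4 = 100.
φ(17) = 17 − 1 = 16.
φ(31) = 31 − 1 = 30.
Since φ is multiplicative, φ(65875) = 100 · 16 · 30 = 48000.

48000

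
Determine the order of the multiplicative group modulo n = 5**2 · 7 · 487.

φ(5^2) = 5^2 − 5^1 = 25 − 5 = 20.
φ(7) = 7 − 1 = 6.
φ(487) = 487 − 1 = 486.
φ(85225) = 20 × 6 × 486 = 58320.

58320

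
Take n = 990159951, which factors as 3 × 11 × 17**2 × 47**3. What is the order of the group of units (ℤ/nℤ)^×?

552780160

φ(3) = 3 − 1 = 2.
φ(11) = 11 − 1 = 10.
φ(17^2) = 17^1·(17−1) = 17·16 = 272.
φ(47^3) = 47^3 − 47^2 = 103823 − 2209 = 101614.
φ(990159951) = 2 × 10 × 272 × 101614 = 552780160.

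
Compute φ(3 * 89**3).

1394096

φ(2114907) = 2114907 · (1 − 1/3) · (1 − 1/89)
       = 2114907 · 176/267 = 1394096.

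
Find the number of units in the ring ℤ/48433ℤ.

Factor 48433: 48433 = 7 × 11 × 17 × 37.
φ(7) = 7 − 1 = 6.
φ(11) = 11 − 1 = 10.
φ(17) = 17 − 1 = 16.
φ(37) = 37 − 1 = 36.
Since φ is multiplicative, φ(48433) = 6 · 10 · 16 · 36 = 34560.

34560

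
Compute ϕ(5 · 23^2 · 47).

φ(5) = 5 − 1 = 4.
φ(23^2) = 23^2 − 23^1 = 529 − 23 = 506.
φ(47) = 47 − 1 = 46.
Since φ is multiplicative, φ(124315) = 4 · 506 · 46 = 93104.

93104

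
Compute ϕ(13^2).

156

φ(169) = 169 · (1 − 1/13)
       = 169 · 12/13 = 156.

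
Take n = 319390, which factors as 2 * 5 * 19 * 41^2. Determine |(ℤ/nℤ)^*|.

118080

φ(2) = 2 − 1 = 1.
φ(5) = 5 − 1 = 4.
φ(19) = 19 − 1 = 18.
φ(41^2) = 41^2 − 41^1 = 1681 − 41 = 1640.
Multiply: 1 · 4 · 18 · 1640 = 118080.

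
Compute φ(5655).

2688

Factor 5655: 5655 = 3 · 5 · 13 · 29.
φ(3) = 3 − 1 = 2.
φ(5) = 5 − 1 = 4.
φ(13) = 13 − 1 = 12.
φ(29) = 29 − 1 = 28.
Since φ is multiplicative, φ(5655) = 2 · 4 · 12 · 28 = 2688.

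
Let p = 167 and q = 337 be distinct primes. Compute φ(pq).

55776

φ(pq) = (p−1)(q−1) = 166 · 336 = 55776.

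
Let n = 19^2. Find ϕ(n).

φ(361) = 361 · (1 − 1/19)
       = 361 · 18/19 = 342.

342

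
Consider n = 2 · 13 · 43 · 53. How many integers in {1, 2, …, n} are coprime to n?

φ(59254) = 59254 · (1 − 1/2) · (1 − 1/13) · (1 − 1/43) · (1 − 1/53)
       = 59254 · 26208/59254 = 26208.

26208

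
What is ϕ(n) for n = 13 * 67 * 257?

φ(13) = 13 − 1 = 12.
φ(67) = 67 − 1 = 66.
φ(257) = 257 − 1 = 256.
Since φ is multiplicative, φ(223847) = 12 · 66 · 256 = 202752.

202752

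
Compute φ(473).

Prime factorization: 473 = 11 × 43.
φ(11) = 11 − 1 = 10.
φ(43) = 43 − 1 = 42.
Since φ is multiplicative, φ(473) = 10 · 42 = 420.

420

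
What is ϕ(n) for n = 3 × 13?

φ(3) = 3 − 1 = 2.
φ(13) = 13 − 1 = 12.
φ(39) = 2 × 12 = 24.

24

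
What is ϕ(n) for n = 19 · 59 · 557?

580464

φ(624397) = 624397 · (1 − 1/19) · (1 − 1/59) · (1 − 1/557)
       = 624397 · 580464/624397 = 580464.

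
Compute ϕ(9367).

8064

First factor: 9367 = 17 × 19 × 29.
φ(9367) = 9367 · (1 − 1/17) · (1 − 1/19) · (1 − 1/29)
       = 9367 · 8064/9367 = 8064.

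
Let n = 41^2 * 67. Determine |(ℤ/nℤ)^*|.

108240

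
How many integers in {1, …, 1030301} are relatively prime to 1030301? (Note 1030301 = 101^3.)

φ(1030301) = 1030301 · (1 − 1/101)
       = 1030301 · 100/101 = 1020100.

1020100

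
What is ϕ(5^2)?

φ(25) = 25 · (1 − 1/5)
       = 25 · 4/5 = 20.

20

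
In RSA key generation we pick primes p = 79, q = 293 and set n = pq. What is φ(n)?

For distinct primes, φ(pq) = (p−1)(q−1) = 78 × 292 = 22776.

22776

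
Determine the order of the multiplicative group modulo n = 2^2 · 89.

176

φ(356) = 356 · (1 − 1/2) · (1 − 1/89)
       = 356 · 88/178 = 176.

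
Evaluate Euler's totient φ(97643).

72576

Prime factorization: 97643 = 7 × 13 × 29 × 37.
φ(97643) = 97643 · (1 − 1/7) · (1 − 1/13) · (1 − 1/29) · (1 − 1/37)
       = 97643 · 72576/97643 = 72576.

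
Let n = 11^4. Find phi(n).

φ(11^4) = 11^4 − 11^3 = 14641 − 1331 = 13310.

13310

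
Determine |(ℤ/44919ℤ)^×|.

First factor: 44919 = 3^2 * 7 * 23 * 31.
φ(44919) = 44919 · (1 − 1/3) · (1 − 1/7) · (1 − 1/23) · (1 − 1/31)
       = 44919 · 7920/14973 = 23760.

23760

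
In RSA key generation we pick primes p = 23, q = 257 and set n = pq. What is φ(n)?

φ(5911) = 5911 · (1 − 1/23) · (1 − 1/257)
       = 5911 · 5632/5911 = 5632.

5632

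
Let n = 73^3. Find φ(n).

φ(73^3) = 73^2·(73−1) = 5329·72 = 383688.

383688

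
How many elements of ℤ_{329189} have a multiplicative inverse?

Factor 329189: 329189 = 7 · 31 · 37 · 41.
φ(329189) = 329189 · (1 − 1/7) · (1 − 1/31) · (1 − 1/37) · (1 − 1/41)
       = 329189 · 259200/329189 = 259200.

259200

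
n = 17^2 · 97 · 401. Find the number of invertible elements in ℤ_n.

10444800

φ(11241233) = 11241233 · (1 − 1/17) · (1 − 1/97) · (1 − 1/401)
       = 11241233 · 614400/661249 = 10444800.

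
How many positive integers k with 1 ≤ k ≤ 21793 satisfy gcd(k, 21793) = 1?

19440

21793 = 19 * 31 * 37.
φ(21793) = 21793 · (1 − 1/19) · (1 − 1/31) · (1 − 1/37)
       = 21793 · 19440/21793 = 19440.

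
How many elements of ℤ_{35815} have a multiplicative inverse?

24192

Prime factorization: 35815 = 5 · 13 · 19 · 29.
φ(35815) = 35815 · (1 − 1/5) · (1 − 1/13) · (1 − 1/19) · (1 − 1/29)
       = 35815 · 24192/35815 = 24192.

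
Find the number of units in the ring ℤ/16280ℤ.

Factor 16280: 16280 = 2^3 · 5 · 11 · 37.
φ(2^3) = 2^2·(2−1) = 4·1 = 4.
φ(5) = 5 − 1 = 4.
φ(11) = 11 − 1 = 10.
φ(37) = 37 − 1 = 36.
φ(16280) = 4 × 4 × 10 × 36 = 5760.

5760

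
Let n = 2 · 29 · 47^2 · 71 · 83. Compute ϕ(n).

φ(755022946) = 755022946 · (1 − 1/2) · (1 − 1/29) · (1 − 1/47) · (1 − 1/71) · (1 − 1/83)
       = 755022946 · 7393120/16064318 = 347476640.

347476640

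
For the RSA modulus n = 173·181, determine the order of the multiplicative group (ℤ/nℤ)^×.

φ(n) = (p − 1)(q − 1) = (173−1)(181−1) = 172·180 = 30960.

30960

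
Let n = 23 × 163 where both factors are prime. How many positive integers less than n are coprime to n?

φ(3749) = 3749 · (1 − 1/23) · (1 − 1/163)
       = 3749 · 3564/3749 = 3564.

3564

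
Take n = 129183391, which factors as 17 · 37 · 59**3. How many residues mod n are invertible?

φ(129183391) = 129183391 · (1 − 1/17) · (1 − 1/37) · (1 − 1/59)
       = 129183391 · 33408/37111 = 116293248.

116293248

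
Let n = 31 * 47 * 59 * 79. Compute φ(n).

6243120

φ(6791077) = 6791077 · (1 − 1/31) · (1 − 1/47) · (1 − 1/59) · (1 − 1/79)
       = 6791077 · 6243120/6791077 = 6243120.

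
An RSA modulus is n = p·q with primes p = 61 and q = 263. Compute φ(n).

15720

φ(61) = 61 − 1 = 60.
φ(263) = 263 − 1 = 262.
φ(16043) = 60 × 262 = 15720.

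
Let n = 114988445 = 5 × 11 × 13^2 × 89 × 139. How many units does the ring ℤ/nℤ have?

75778560

φ(5) = 5 − 1 = 4.
φ(11) = 11 − 1 = 10.
φ(13^2) = 13^2 − 13^1 = 169 − 13 = 156.
φ(89) = 89 − 1 = 88.
φ(139) = 139 − 1 = 138.
Multiply: 4 · 10 · 156 · 88 · 138 = 75778560.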